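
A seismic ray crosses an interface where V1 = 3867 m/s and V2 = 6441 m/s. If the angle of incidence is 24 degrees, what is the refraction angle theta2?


sin(theta1) = sin(24 deg) = 0.406737
sin(theta2) = V2/V1 * sin(theta1) = 6441/3867 * 0.406737 = 0.677474
theta2 = arcsin(0.677474) = 42.6465 degrees

42.6465


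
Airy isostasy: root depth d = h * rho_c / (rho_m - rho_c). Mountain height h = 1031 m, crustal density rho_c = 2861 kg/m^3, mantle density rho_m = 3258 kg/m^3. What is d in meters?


rho_m - rho_c = 3258 - 2861 = 397
d = 1031 * 2861 / 397
= 2949691 / 397
= 7429.95 m

7429.95


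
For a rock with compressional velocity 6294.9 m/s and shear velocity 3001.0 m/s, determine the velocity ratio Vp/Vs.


Vp/Vs = 6294.9 / 3001.0
= 2.0976

2.0976


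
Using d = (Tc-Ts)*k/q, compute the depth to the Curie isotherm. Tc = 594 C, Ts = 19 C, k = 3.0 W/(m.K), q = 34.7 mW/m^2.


T_Curie - T_surf = 594 - 19 = 575 C
Convert q to W/m^2: 34.7 mW/m^2 = 0.0347 W/m^2
d = 575 * 3.0 / 0.0347 = 49711.82 m

49711.82


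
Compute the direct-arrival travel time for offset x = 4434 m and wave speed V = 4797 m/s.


t = x / V
= 4434 / 4797
= 0.9243 s

0.9243


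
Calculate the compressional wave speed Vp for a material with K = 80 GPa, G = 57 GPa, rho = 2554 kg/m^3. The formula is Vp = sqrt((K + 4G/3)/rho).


First compute the effective modulus:
K + 4G/3 = 80e9 + 4*57e9/3 = 156000000000.0 Pa
Then divide by density:
156000000000.0 / 2554 = 61080657.7917 Pa/(kg/m^3)
Take the square root:
Vp = sqrt(61080657.7917) = 7815.41 m/s

7815.41


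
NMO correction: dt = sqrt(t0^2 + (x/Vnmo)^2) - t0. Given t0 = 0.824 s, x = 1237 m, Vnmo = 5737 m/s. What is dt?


x/Vnmo = 1237/5737 = 0.215618
(x/Vnmo)^2 = 0.046491
t0^2 = 0.678976
sqrt(0.678976 + 0.046491) = 0.851744
dt = 0.851744 - 0.824 = 0.027744

0.027744


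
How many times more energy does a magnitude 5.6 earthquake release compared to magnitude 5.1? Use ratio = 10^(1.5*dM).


M2 - M1 = 5.6 - 5.1 = 0.5
1.5 * 0.5 = 0.75
ratio = 10^0.75 = 5.62

5.62


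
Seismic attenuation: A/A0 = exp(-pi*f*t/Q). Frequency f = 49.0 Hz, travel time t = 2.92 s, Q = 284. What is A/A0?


pi*f*t/Q = pi*49.0*2.92/284 = 1.582743
A/A0 = exp(-1.582743) = 0.205411

0.205411


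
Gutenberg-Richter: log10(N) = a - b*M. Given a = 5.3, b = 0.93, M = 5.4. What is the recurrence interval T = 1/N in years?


log10(N) = 5.3 - 0.93*5.4 = 0.278
N = 10^0.278 = 1.896706
T = 1/N = 1/1.896706 = 0.5272 years

0.5272


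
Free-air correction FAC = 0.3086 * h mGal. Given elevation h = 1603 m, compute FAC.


FAC = 0.3086 * h
= 0.3086 * 1603
= 494.6858 mGal

494.6858


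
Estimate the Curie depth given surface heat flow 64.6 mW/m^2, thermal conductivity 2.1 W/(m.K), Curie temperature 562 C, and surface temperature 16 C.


T_Curie - T_surf = 562 - 16 = 546 C
Convert q to W/m^2: 64.6 mW/m^2 = 0.0646 W/m^2
d = 546 * 2.1 / 0.0646 = 17749.23 m

17749.23


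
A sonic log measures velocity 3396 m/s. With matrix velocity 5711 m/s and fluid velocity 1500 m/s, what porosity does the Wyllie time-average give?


1/V - 1/Vm = 1/3396 - 1/5711 = 0.00011936
1/Vf - 1/Vm = 1/1500 - 1/5711 = 0.00049157
phi = 0.00011936 / 0.00049157 = 0.2428

0.2428


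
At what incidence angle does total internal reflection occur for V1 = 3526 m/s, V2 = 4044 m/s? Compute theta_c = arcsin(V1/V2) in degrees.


V1/V2 = 3526/4044 = 0.871909
theta_c = arcsin(0.871909) = 60.6812 degrees

60.6812


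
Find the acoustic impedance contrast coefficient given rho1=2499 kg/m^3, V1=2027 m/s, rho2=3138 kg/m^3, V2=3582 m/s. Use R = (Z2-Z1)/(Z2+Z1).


Z1 = 2499 * 2027 = 5065473
Z2 = 3138 * 3582 = 11240316
R = (11240316 - 5065473) / (11240316 + 5065473) = 6174843 / 16305789 = 0.3787

0.3787


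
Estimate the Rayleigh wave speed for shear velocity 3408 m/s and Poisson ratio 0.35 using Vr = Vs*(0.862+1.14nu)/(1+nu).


Numerator factor = 0.862 + 1.14*0.35 = 1.261
Denominator = 1 + 0.35 = 1.35
Vr = 3408 * 1.261 / 1.35 = 3183.32 m/s

3183.32


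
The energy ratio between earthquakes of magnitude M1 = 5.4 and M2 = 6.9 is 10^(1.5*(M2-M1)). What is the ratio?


M2 - M1 = 6.9 - 5.4 = 1.5
1.5 * 1.5 = 2.25
ratio = 10^2.25 = 177.83

177.83


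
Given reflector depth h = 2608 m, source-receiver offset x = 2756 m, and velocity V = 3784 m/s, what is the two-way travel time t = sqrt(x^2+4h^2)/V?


x^2 + 4h^2 = 2756^2 + 4*2608^2 = 7595536 + 27206656 = 34802192
sqrt(34802192) = 5899.3383
t = 5899.3383 / 3784 = 1.559 s

1.559


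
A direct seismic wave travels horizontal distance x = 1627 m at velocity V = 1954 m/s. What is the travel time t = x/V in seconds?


t = x / V
= 1627 / 1954
= 0.8327 s

0.8327


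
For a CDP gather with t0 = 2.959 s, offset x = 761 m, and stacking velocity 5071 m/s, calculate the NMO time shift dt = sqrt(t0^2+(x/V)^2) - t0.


x/Vnmo = 761/5071 = 0.150069
(x/Vnmo)^2 = 0.022521
t0^2 = 8.755681
sqrt(8.755681 + 0.022521) = 2.962803
dt = 2.962803 - 2.959 = 0.003803

0.003803


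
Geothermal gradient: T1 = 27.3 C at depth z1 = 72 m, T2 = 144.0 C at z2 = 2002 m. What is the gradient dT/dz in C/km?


dT = 144.0 - 27.3 = 116.7 C
dz = 2002 - 72 = 1930 m
gradient = dT/dz * 1000 = 116.7/1930 * 1000 = 60.4663 C/km

60.4663


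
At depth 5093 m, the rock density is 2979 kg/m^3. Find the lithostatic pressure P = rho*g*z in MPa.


P = rho * g * z / 1e6
= 2979 * 9.81 * 5093 / 1e6
= 148837781.07 / 1e6
= 148.8378 MPa

148.8378


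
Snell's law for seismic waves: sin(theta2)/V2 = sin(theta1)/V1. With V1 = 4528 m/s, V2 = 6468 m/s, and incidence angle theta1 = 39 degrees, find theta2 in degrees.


sin(theta1) = sin(39 deg) = 0.62932
sin(theta2) = V2/V1 * sin(theta1) = 6468/4528 * 0.62932 = 0.89895
theta2 = arcsin(0.89895) = 64.0204 degrees

64.0204


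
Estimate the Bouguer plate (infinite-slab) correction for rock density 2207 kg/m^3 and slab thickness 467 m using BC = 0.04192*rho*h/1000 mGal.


BC = 0.04192 * rho * h / 1000
= 0.04192 * 2207 * 467 / 1000
= 43.2056 mGal

43.2056


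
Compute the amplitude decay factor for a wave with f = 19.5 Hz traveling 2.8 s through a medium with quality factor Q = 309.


pi*f*t/Q = pi*19.5*2.8/309 = 0.555116
A/A0 = exp(-0.555116) = 0.574005

0.574005


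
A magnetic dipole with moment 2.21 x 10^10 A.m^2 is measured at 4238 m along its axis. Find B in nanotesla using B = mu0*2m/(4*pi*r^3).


m = 2.21 x 10^10 = 22100000000 A.m^2
2m = 44200000000 A.m^2
r^3 = 4238^3 = 76117209272
B = (4pi*10^-7) * 44200000000 / (4*pi * 76117209272) * 1e9
= 55543.358115 / 956517061842.69 * 1e9
= 58.0683 nT

58.0683


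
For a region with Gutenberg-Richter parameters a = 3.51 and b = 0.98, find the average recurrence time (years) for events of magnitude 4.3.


log10(N) = 3.51 - 0.98*4.3 = -0.704
N = 10^-0.704 = 0.197697
T = 1/N = 1/0.197697 = 5.0582 years

5.0582


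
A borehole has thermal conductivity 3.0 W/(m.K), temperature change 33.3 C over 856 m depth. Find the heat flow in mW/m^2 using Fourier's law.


q = k * dT / dz * 1000
= 3.0 * 33.3 / 856 * 1000
= 0.116706 * 1000
= 116.7056 mW/m^2

116.7056


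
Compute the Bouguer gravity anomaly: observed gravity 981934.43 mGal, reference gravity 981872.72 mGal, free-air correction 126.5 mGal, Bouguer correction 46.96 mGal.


BA = g_obs - g_ref + FAC - BC
= 981934.43 - 981872.72 + 126.5 - 46.96
= 141.25 mGal

141.25


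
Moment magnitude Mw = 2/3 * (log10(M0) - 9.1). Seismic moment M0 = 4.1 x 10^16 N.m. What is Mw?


log10(M0) = log10(4.1 x 10^16) = 16.6128
Mw = 2/3 * (16.6128 - 9.1)
= 2/3 * 7.5128
= 5.01

5.01


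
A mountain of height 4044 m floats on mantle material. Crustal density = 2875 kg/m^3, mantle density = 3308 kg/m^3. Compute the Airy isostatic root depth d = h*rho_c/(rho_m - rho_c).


rho_m - rho_c = 3308 - 2875 = 433
d = 4044 * 2875 / 433
= 11626500 / 433
= 26851.04 m

26851.04


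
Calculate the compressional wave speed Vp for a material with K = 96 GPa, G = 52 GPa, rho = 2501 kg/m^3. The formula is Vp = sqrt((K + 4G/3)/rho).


First compute the effective modulus:
K + 4G/3 = 96e9 + 4*52e9/3 = 165333333333.33 Pa
Then divide by density:
165333333333.33 / 2501 = 66106890.5771 Pa/(kg/m^3)
Take the square root:
Vp = sqrt(66106890.5771) = 8130.61 m/s

8130.61


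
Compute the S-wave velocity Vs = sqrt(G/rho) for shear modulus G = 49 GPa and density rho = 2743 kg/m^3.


Convert G to Pa: G = 49e9 Pa
Compute G/rho = 49e9 / 2743 = 17863652.9347
Vs = sqrt(17863652.9347) = 4226.54 m/s

4226.54


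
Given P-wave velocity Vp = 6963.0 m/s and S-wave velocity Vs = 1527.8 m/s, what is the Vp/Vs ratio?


Vp/Vs = 6963.0 / 1527.8
= 4.5575

4.5575


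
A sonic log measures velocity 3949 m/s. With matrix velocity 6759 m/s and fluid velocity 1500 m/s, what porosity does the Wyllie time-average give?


1/V - 1/Vm = 1/3949 - 1/6759 = 0.00010528
1/Vf - 1/Vm = 1/1500 - 1/6759 = 0.00051872
phi = 0.00010528 / 0.00051872 = 0.203

0.203


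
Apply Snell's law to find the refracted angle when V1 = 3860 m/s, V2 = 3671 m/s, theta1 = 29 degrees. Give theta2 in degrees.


sin(theta1) = sin(29 deg) = 0.48481
sin(theta2) = V2/V1 * sin(theta1) = 3671/3860 * 0.48481 = 0.461072
theta2 = arcsin(0.461072) = 27.4563 degrees

27.4563


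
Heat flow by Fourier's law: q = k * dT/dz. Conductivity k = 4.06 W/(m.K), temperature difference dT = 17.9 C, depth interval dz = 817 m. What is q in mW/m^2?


q = k * dT / dz * 1000
= 4.06 * 17.9 / 817 * 1000
= 0.088952 * 1000
= 88.9523 mW/m^2

88.9523


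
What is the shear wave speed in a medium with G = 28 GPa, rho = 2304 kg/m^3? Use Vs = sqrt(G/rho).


Convert G to Pa: G = 28e9 Pa
Compute G/rho = 28e9 / 2304 = 12152777.7778
Vs = sqrt(12152777.7778) = 3486.08 m/s

3486.08


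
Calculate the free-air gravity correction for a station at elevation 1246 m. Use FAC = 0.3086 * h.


FAC = 0.3086 * h
= 0.3086 * 1246
= 384.5156 mGal

384.5156


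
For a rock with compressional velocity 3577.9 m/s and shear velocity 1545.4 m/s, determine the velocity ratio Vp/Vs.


Vp/Vs = 3577.9 / 1545.4
= 2.3152

2.3152


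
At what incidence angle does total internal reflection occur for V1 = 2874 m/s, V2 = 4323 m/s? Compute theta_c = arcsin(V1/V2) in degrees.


V1/V2 = 2874/4323 = 0.664816
theta_c = arcsin(0.664816) = 41.6682 degrees

41.6682


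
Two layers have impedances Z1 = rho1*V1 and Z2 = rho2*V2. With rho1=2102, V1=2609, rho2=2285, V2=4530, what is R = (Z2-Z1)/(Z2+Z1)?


Z1 = 2102 * 2609 = 5484118
Z2 = 2285 * 4530 = 10351050
R = (10351050 - 5484118) / (10351050 + 5484118) = 4866932 / 15835168 = 0.3073

0.3073


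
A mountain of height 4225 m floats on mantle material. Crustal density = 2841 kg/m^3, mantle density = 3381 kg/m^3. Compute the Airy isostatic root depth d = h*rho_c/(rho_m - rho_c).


rho_m - rho_c = 3381 - 2841 = 540
d = 4225 * 2841 / 540
= 12003225 / 540
= 22228.19 m

22228.19


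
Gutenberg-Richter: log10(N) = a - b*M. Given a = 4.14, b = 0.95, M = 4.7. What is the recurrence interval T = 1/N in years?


log10(N) = 4.14 - 0.95*4.7 = -0.325
N = 10^-0.325 = 0.473151
T = 1/N = 1/0.473151 = 2.1135 years

2.1135


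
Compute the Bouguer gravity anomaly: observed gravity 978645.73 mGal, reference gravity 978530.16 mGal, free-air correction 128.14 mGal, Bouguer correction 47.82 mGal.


BA = g_obs - g_ref + FAC - BC
= 978645.73 - 978530.16 + 128.14 - 47.82
= 195.89 mGal

195.89


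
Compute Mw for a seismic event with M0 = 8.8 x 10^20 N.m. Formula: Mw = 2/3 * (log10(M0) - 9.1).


log10(M0) = log10(8.8 x 10^20) = 20.9445
Mw = 2/3 * (20.9445 - 9.1)
= 2/3 * 11.8445
= 7.9

7.9


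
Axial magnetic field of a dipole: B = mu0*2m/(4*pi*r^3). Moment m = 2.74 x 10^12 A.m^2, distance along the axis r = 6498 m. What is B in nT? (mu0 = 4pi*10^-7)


m = 2.74 x 10^12 = 2740000000000 A.m^2
2m = 5480000000000 A.m^2
r^3 = 6498^3 = 274371577992
B = (4pi*10^-7) * 5480000000000 / (4*pi * 274371577992) * 1e9
= 6886371.096669 / 3447854935094.02 * 1e9
= 1997.2914 nT

1997.2914


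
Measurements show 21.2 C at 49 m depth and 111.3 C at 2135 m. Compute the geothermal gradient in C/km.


dT = 111.3 - 21.2 = 90.1 C
dz = 2135 - 49 = 2086 m
gradient = dT/dz * 1000 = 90.1/2086 * 1000 = 43.1927 C/km

43.1927


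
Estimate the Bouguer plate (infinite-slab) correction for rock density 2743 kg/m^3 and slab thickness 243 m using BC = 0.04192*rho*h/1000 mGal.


BC = 0.04192 * rho * h / 1000
= 0.04192 * 2743 * 243 / 1000
= 27.9417 mGal

27.9417


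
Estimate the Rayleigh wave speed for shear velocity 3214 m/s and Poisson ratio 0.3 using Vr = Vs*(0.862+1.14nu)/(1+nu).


Numerator factor = 0.862 + 1.14*0.3 = 1.204
Denominator = 1 + 0.3 = 1.3
Vr = 3214 * 1.204 / 1.3 = 2976.66 m/s

2976.66


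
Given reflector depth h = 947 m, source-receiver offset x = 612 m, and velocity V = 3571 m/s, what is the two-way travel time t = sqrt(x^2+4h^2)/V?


x^2 + 4h^2 = 612^2 + 4*947^2 = 374544 + 3587236 = 3961780
sqrt(3961780) = 1990.4221
t = 1990.4221 / 3571 = 0.5574 s

0.5574


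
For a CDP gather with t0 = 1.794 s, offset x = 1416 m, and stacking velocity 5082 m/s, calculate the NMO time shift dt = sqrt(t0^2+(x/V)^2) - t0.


x/Vnmo = 1416/5082 = 0.27863
(x/Vnmo)^2 = 0.077635
t0^2 = 3.218436
sqrt(3.218436 + 0.077635) = 1.815508
dt = 1.815508 - 1.794 = 0.021508

0.021508


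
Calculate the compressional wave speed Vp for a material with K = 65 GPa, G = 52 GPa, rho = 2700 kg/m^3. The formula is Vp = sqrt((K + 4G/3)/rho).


First compute the effective modulus:
K + 4G/3 = 65e9 + 4*52e9/3 = 134333333333.33 Pa
Then divide by density:
134333333333.33 / 2700 = 49753086.4198 Pa/(kg/m^3)
Take the square root:
Vp = sqrt(49753086.4198) = 7053.59 m/s

7053.59


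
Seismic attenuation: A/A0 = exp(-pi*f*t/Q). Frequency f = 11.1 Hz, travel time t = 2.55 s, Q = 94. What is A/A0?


pi*f*t/Q = pi*11.1*2.55/94 = 0.945987
A/A0 = exp(-0.945987) = 0.388296

0.388296


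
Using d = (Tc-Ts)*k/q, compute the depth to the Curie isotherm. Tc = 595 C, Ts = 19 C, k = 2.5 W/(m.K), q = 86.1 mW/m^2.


T_Curie - T_surf = 595 - 19 = 576 C
Convert q to W/m^2: 86.1 mW/m^2 = 0.0861 W/m^2
d = 576 * 2.5 / 0.0861 = 16724.74 m

16724.74


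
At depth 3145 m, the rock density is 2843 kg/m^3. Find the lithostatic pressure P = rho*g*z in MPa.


P = rho * g * z / 1e6
= 2843 * 9.81 * 3145 / 1e6
= 87713515.35 / 1e6
= 87.7135 MPa

87.7135


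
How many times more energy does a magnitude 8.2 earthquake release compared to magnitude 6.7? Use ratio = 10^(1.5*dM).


M2 - M1 = 8.2 - 6.7 = 1.5
1.5 * 1.5 = 2.25
ratio = 10^2.25 = 177.83

177.83


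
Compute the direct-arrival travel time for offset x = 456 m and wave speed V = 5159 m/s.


t = x / V
= 456 / 5159
= 0.0884 s

0.0884


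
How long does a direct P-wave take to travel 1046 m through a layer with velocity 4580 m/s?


t = x / V
= 1046 / 4580
= 0.2284 s

0.2284


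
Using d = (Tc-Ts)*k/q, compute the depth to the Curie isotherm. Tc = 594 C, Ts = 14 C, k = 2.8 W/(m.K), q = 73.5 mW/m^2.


T_Curie - T_surf = 594 - 14 = 580 C
Convert q to W/m^2: 73.5 mW/m^2 = 0.0735 W/m^2
d = 580 * 2.8 / 0.0735 = 22095.24 m

22095.24


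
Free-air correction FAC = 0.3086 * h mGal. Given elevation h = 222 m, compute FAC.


FAC = 0.3086 * h
= 0.3086 * 222
= 68.5092 mGal

68.5092


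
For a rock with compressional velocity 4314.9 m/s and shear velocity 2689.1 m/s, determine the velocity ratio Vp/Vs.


Vp/Vs = 4314.9 / 2689.1
= 1.6046

1.6046


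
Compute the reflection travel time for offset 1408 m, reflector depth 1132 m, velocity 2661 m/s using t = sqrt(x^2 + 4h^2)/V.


x^2 + 4h^2 = 1408^2 + 4*1132^2 = 1982464 + 5125696 = 7108160
sqrt(7108160) = 2666.1133
t = 2666.1133 / 2661 = 1.0019 s

1.0019


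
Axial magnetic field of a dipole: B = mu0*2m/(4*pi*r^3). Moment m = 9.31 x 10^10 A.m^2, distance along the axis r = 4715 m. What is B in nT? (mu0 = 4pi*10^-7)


m = 9.31 x 10^10 = 93100000000 A.m^2
2m = 186200000000 A.m^2
r^3 = 4715^3 = 104820225875
B = (4pi*10^-7) * 186200000000 / (4*pi * 104820225875) * 1e9
= 233985.820839 / 1317209806226.09 * 1e9
= 177.6375 nT

177.6375


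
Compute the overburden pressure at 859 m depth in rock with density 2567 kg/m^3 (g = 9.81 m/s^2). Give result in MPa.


P = rho * g * z / 1e6
= 2567 * 9.81 * 859 / 1e6
= 21631569.93 / 1e6
= 21.6316 MPa

21.6316


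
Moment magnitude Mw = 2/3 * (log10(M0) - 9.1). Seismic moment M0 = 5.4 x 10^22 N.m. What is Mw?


log10(M0) = log10(5.4 x 10^22) = 22.7324
Mw = 2/3 * (22.7324 - 9.1)
= 2/3 * 13.6324
= 9.09

9.09


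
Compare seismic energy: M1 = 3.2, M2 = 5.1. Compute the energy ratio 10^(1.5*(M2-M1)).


M2 - M1 = 5.1 - 3.2 = 1.9
1.5 * 1.9 = 2.85
ratio = 10^2.85 = 707.95

707.95


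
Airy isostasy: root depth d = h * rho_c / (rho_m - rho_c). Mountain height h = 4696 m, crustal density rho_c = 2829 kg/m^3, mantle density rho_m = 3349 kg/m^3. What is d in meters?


rho_m - rho_c = 3349 - 2829 = 520
d = 4696 * 2829 / 520
= 13284984 / 520
= 25548.05 m

25548.05


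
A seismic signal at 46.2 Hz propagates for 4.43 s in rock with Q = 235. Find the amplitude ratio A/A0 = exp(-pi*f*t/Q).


pi*f*t/Q = pi*46.2*4.43/235 = 2.736073
A/A0 = exp(-2.736073) = 0.064824

0.064824


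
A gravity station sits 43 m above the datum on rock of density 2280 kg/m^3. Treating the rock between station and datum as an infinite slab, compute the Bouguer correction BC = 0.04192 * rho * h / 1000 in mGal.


BC = 0.04192 * rho * h / 1000
= 0.04192 * 2280 * 43 / 1000
= 4.1098 mGal

4.1098


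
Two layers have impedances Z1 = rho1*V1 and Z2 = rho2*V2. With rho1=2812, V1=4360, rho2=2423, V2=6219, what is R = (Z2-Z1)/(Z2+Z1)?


Z1 = 2812 * 4360 = 12260320
Z2 = 2423 * 6219 = 15068637
R = (15068637 - 12260320) / (15068637 + 12260320) = 2808317 / 27328957 = 0.1028

0.1028


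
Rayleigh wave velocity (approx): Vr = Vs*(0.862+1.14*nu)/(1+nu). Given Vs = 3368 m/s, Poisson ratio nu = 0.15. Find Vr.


Numerator factor = 0.862 + 1.14*0.15 = 1.033
Denominator = 1 + 0.15 = 1.15
Vr = 3368 * 1.033 / 1.15 = 3025.34 m/s

3025.34


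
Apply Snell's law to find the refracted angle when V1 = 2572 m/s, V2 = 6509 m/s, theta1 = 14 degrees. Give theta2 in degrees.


sin(theta1) = sin(14 deg) = 0.241922
sin(theta2) = V2/V1 * sin(theta1) = 6509/2572 * 0.241922 = 0.612235
theta2 = arcsin(0.612235) = 37.7513 degrees

37.7513


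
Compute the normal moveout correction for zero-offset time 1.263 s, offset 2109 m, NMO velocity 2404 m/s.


x/Vnmo = 2109/2404 = 0.877288
(x/Vnmo)^2 = 0.769634
t0^2 = 1.595169
sqrt(1.595169 + 0.769634) = 1.537792
dt = 1.537792 - 1.263 = 0.274792

0.274792


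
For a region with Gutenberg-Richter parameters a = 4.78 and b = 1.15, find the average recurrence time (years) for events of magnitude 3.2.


log10(N) = 4.78 - 1.15*3.2 = 1.1
N = 10^1.1 = 12.589254
T = 1/N = 1/12.589254 = 0.0794 years

0.0794


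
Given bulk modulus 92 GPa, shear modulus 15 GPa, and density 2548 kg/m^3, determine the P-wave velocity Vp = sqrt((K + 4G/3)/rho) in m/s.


First compute the effective modulus:
K + 4G/3 = 92e9 + 4*15e9/3 = 112000000000.0 Pa
Then divide by density:
112000000000.0 / 2548 = 43956043.956 Pa/(kg/m^3)
Take the square root:
Vp = sqrt(43956043.956) = 6629.94 m/s

6629.94


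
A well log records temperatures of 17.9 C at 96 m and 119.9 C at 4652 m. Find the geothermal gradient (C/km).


dT = 119.9 - 17.9 = 102.0 C
dz = 4652 - 96 = 4556 m
gradient = dT/dz * 1000 = 102.0/4556 * 1000 = 22.3881 C/km

22.3881


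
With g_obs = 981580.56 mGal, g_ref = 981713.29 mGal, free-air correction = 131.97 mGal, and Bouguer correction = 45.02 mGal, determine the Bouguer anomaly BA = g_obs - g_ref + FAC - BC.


BA = g_obs - g_ref + FAC - BC
= 981580.56 - 981713.29 + 131.97 - 45.02
= -45.78 mGal

-45.78


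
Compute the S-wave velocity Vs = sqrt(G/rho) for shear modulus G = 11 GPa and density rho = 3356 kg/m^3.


Convert G to Pa: G = 11e9 Pa
Compute G/rho = 11e9 / 3356 = 3277711.5614
Vs = sqrt(3277711.5614) = 1810.45 m/s

1810.45


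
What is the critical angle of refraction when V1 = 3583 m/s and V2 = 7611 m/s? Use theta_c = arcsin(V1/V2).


V1/V2 = 3583/7611 = 0.470766
theta_c = arcsin(0.470766) = 28.084 degrees

28.084


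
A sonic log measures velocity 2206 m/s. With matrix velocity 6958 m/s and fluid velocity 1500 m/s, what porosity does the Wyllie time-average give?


1/V - 1/Vm = 1/2206 - 1/6958 = 0.00030959
1/Vf - 1/Vm = 1/1500 - 1/6958 = 0.00052295
phi = 0.00030959 / 0.00052295 = 0.592

0.592


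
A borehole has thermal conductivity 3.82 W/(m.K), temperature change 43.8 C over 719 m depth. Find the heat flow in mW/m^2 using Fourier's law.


q = k * dT / dz * 1000
= 3.82 * 43.8 / 719 * 1000
= 0.232707 * 1000
= 232.7065 mW/m^2

232.7065


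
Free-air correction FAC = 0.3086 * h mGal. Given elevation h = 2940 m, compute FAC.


FAC = 0.3086 * h
= 0.3086 * 2940
= 907.284 mGal

907.284


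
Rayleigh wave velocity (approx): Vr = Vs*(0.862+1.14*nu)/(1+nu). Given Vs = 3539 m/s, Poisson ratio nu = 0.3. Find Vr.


Numerator factor = 0.862 + 1.14*0.3 = 1.204
Denominator = 1 + 0.3 = 1.3
Vr = 3539 * 1.204 / 1.3 = 3277.66 m/s

3277.66


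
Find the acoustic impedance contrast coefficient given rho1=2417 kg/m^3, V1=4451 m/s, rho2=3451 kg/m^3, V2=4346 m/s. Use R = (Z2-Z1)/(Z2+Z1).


Z1 = 2417 * 4451 = 10758067
Z2 = 3451 * 4346 = 14998046
R = (14998046 - 10758067) / (14998046 + 10758067) = 4239979 / 25756113 = 0.1646

0.1646


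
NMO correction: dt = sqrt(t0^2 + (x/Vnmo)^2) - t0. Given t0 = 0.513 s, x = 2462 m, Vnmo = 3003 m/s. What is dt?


x/Vnmo = 2462/3003 = 0.819847
(x/Vnmo)^2 = 0.672149
t0^2 = 0.263169
sqrt(0.263169 + 0.672149) = 0.967118
dt = 0.967118 - 0.513 = 0.454118

0.454118


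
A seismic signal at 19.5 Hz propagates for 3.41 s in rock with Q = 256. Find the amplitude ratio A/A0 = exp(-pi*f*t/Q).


pi*f*t/Q = pi*19.5*3.41/256 = 0.816016
A/A0 = exp(-0.816016) = 0.44219

0.44219


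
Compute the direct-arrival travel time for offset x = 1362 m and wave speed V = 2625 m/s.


t = x / V
= 1362 / 2625
= 0.5189 s

0.5189


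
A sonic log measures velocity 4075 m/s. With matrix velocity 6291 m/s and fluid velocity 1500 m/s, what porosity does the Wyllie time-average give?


1/V - 1/Vm = 1/4075 - 1/6291 = 8.644e-05
1/Vf - 1/Vm = 1/1500 - 1/6291 = 0.00050771
phi = 8.644e-05 / 0.00050771 = 0.1703

0.1703


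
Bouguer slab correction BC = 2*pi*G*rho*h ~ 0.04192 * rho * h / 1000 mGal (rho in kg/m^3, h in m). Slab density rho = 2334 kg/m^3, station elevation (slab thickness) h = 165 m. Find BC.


BC = 0.04192 * rho * h / 1000
= 0.04192 * 2334 * 165 / 1000
= 16.1438 mGal

16.1438


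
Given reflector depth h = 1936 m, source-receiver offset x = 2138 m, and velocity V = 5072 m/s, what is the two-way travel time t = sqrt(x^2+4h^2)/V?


x^2 + 4h^2 = 2138^2 + 4*1936^2 = 4571044 + 14992384 = 19563428
sqrt(19563428) = 4423.0564
t = 4423.0564 / 5072 = 0.8721 s

0.8721


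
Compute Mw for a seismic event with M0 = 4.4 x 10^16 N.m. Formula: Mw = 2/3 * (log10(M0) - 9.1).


log10(M0) = log10(4.4 x 10^16) = 16.6435
Mw = 2/3 * (16.6435 - 9.1)
= 2/3 * 7.5435
= 5.03

5.03


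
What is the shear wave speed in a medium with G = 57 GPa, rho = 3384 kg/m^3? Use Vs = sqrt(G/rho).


Convert G to Pa: G = 57e9 Pa
Compute G/rho = 57e9 / 3384 = 16843971.6312
Vs = sqrt(16843971.6312) = 4104.14 m/s

4104.14


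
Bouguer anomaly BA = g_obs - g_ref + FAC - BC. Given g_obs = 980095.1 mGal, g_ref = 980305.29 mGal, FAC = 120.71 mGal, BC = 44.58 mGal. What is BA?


BA = g_obs - g_ref + FAC - BC
= 980095.1 - 980305.29 + 120.71 - 44.58
= -134.06 mGal

-134.06


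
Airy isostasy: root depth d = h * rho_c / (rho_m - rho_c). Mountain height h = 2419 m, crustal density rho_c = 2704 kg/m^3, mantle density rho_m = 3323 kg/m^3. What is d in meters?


rho_m - rho_c = 3323 - 2704 = 619
d = 2419 * 2704 / 619
= 6540976 / 619
= 10567.0 m

10567.0


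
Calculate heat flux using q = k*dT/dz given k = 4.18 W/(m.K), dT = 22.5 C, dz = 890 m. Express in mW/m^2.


q = k * dT / dz * 1000
= 4.18 * 22.5 / 890 * 1000
= 0.105674 * 1000
= 105.6742 mW/m^2

105.6742


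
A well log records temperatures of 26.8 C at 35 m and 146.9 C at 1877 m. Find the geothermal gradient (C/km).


dT = 146.9 - 26.8 = 120.1 C
dz = 1877 - 35 = 1842 m
gradient = dT/dz * 1000 = 120.1/1842 * 1000 = 65.2009 C/km

65.2009


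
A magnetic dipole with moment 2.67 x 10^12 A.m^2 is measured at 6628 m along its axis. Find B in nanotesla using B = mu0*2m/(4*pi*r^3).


m = 2.67 x 10^12 = 2670000000000 A.m^2
2m = 5340000000000 A.m^2
r^3 = 6628^3 = 291170585152
B = (4pi*10^-7) * 5340000000000 / (4*pi * 291170585152) * 1e9
= 6710441.908068 / 3658957485019.86 * 1e9
= 1833.9765 nT

1833.9765


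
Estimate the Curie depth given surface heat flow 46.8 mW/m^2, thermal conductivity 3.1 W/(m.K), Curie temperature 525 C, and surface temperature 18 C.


T_Curie - T_surf = 525 - 18 = 507 C
Convert q to W/m^2: 46.8 mW/m^2 = 0.0468 W/m^2
d = 507 * 3.1 / 0.0468 = 33583.33 m

33583.33


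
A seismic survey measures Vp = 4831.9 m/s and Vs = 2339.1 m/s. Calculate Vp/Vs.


Vp/Vs = 4831.9 / 2339.1
= 2.0657

2.0657


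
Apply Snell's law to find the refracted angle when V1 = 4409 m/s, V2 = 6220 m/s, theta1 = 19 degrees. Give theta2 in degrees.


sin(theta1) = sin(19 deg) = 0.325568
sin(theta2) = V2/V1 * sin(theta1) = 6220/4409 * 0.325568 = 0.459296
theta2 = arcsin(0.459296) = 27.3417 degrees

27.3417


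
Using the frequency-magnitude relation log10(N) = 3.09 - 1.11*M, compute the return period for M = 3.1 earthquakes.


log10(N) = 3.09 - 1.11*3.1 = -0.351
N = 10^-0.351 = 0.445656
T = 1/N = 1/0.445656 = 2.2439 years

2.2439


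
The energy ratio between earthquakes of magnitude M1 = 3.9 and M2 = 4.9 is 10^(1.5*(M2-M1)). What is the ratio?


M2 - M1 = 4.9 - 3.9 = 1.0
1.5 * 1.0 = 1.5
ratio = 10^1.5 = 31.62

31.62


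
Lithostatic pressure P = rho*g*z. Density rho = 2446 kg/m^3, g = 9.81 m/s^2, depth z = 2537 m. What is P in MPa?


P = rho * g * z / 1e6
= 2446 * 9.81 * 2537 / 1e6
= 60875974.62 / 1e6
= 60.876 MPa

60.876


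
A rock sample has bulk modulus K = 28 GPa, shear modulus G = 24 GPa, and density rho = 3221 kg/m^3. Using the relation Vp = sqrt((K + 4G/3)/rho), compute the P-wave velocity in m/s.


First compute the effective modulus:
K + 4G/3 = 28e9 + 4*24e9/3 = 60000000000.0 Pa
Then divide by density:
60000000000.0 / 3221 = 18627755.3555 Pa/(kg/m^3)
Take the square root:
Vp = sqrt(18627755.3555) = 4315.99 m/s

4315.99


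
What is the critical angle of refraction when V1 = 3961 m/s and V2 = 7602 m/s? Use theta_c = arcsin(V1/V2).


V1/V2 = 3961/7602 = 0.521047
theta_c = arcsin(0.521047) = 31.4025 degrees

31.4025


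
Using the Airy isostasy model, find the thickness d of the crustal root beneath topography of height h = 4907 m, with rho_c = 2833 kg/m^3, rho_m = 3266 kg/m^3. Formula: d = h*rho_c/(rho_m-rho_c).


rho_m - rho_c = 3266 - 2833 = 433
d = 4907 * 2833 / 433
= 13901531 / 433
= 32105.15 m

32105.15


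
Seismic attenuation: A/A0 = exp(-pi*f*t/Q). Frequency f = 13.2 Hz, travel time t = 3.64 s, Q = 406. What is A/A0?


pi*f*t/Q = pi*13.2*3.64/406 = 0.371791
A/A0 = exp(-0.371791) = 0.689498

0.689498


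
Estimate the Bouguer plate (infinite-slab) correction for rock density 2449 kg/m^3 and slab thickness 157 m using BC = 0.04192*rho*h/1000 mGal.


BC = 0.04192 * rho * h / 1000
= 0.04192 * 2449 * 157 / 1000
= 16.1179 mGal

16.1179


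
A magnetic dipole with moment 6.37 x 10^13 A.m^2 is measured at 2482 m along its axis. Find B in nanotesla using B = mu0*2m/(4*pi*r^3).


m = 6.37 x 10^13 = 63700000000000 A.m^2
2m = 127400000000000 A.m^2
r^3 = 2482^3 = 15289924168
B = (4pi*10^-7) * 127400000000000 / (4*pi * 15289924168) * 1e9
= 160095561.626936 / 192138853760.54 * 1e9
= 833228.4621 nT

833228.4621


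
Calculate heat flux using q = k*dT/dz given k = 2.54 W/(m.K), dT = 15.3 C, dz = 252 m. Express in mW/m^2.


q = k * dT / dz * 1000
= 2.54 * 15.3 / 252 * 1000
= 0.154214 * 1000
= 154.2143 mW/m^2

154.2143


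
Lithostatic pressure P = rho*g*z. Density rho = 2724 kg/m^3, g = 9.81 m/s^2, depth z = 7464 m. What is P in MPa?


P = rho * g * z / 1e6
= 2724 * 9.81 * 7464 / 1e6
= 199456292.16 / 1e6
= 199.4563 MPa

199.4563


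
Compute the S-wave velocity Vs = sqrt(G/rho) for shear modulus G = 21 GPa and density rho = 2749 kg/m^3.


Convert G to Pa: G = 21e9 Pa
Compute G/rho = 21e9 / 2749 = 7639141.506
Vs = sqrt(7639141.506) = 2763.9 m/s

2763.9


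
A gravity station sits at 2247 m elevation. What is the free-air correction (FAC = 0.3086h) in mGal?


FAC = 0.3086 * h
= 0.3086 * 2247
= 693.4242 mGal

693.4242


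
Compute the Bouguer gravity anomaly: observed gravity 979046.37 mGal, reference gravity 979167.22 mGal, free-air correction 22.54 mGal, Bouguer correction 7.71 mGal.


BA = g_obs - g_ref + FAC - BC
= 979046.37 - 979167.22 + 22.54 - 7.71
= -106.02 mGal

-106.02


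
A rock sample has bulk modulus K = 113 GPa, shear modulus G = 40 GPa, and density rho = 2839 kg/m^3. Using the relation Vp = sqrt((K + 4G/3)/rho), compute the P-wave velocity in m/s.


First compute the effective modulus:
K + 4G/3 = 113e9 + 4*40e9/3 = 166333333333.33 Pa
Then divide by density:
166333333333.33 / 2839 = 58588704.9431 Pa/(kg/m^3)
Take the square root:
Vp = sqrt(58588704.9431) = 7654.33 m/s

7654.33


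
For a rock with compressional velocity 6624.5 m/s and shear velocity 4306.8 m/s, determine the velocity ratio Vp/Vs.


Vp/Vs = 6624.5 / 4306.8
= 1.5381

1.5381


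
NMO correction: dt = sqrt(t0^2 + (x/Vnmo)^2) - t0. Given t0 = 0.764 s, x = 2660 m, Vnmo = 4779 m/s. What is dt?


x/Vnmo = 2660/4779 = 0.556602
(x/Vnmo)^2 = 0.309806
t0^2 = 0.583696
sqrt(0.583696 + 0.309806) = 0.945252
dt = 0.945252 - 0.764 = 0.181252

0.181252


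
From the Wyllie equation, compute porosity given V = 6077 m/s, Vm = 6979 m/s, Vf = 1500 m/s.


1/V - 1/Vm = 1/6077 - 1/6979 = 2.127e-05
1/Vf - 1/Vm = 1/1500 - 1/6979 = 0.00052338
phi = 2.127e-05 / 0.00052338 = 0.0406

0.0406


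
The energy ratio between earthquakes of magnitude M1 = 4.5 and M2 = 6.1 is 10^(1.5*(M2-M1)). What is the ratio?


M2 - M1 = 6.1 - 4.5 = 1.6
1.5 * 1.6 = 2.4
ratio = 10^2.4 = 251.19

251.19


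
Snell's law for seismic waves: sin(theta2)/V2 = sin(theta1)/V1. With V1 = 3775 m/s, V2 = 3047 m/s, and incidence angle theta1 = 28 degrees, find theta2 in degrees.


sin(theta1) = sin(28 deg) = 0.469472
sin(theta2) = V2/V1 * sin(theta1) = 3047/3775 * 0.469472 = 0.378935
theta2 = arcsin(0.378935) = 22.2677 degrees

22.2677


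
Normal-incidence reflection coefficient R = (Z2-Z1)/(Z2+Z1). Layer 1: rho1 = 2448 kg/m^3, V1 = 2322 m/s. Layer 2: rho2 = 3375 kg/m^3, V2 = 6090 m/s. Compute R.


Z1 = 2448 * 2322 = 5684256
Z2 = 3375 * 6090 = 20553750
R = (20553750 - 5684256) / (20553750 + 5684256) = 14869494 / 26238006 = 0.5667

0.5667


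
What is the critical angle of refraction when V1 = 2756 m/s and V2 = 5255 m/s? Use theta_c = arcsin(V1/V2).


V1/V2 = 2756/5255 = 0.524453
theta_c = arcsin(0.524453) = 31.6314 degrees

31.6314


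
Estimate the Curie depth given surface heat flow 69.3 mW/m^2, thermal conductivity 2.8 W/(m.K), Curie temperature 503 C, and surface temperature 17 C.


T_Curie - T_surf = 503 - 17 = 486 C
Convert q to W/m^2: 69.3 mW/m^2 = 0.0693 W/m^2
d = 486 * 2.8 / 0.0693 = 19636.36 m

19636.36


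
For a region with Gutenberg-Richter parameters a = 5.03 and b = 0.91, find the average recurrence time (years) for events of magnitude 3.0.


log10(N) = 5.03 - 0.91*3.0 = 2.3
N = 10^2.3 = 199.526231
T = 1/N = 1/199.526231 = 0.005 years

0.005


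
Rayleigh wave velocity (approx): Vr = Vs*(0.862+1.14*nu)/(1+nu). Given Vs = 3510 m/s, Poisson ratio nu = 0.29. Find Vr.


Numerator factor = 0.862 + 1.14*0.29 = 1.1926
Denominator = 1 + 0.29 = 1.29
Vr = 3510 * 1.1926 / 1.29 = 3244.98 m/s

3244.98


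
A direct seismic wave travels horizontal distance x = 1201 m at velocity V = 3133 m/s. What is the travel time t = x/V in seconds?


t = x / V
= 1201 / 3133
= 0.3833 s

0.3833


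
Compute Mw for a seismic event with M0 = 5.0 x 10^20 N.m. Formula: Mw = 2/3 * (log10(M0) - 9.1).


log10(M0) = log10(5.0 x 10^20) = 20.699
Mw = 2/3 * (20.699 - 9.1)
= 2/3 * 11.599
= 7.73

7.73


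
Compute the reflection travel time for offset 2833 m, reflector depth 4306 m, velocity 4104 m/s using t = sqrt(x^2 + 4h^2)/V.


x^2 + 4h^2 = 2833^2 + 4*4306^2 = 8025889 + 74166544 = 82192433
sqrt(82192433) = 9066.0042
t = 9066.0042 / 4104 = 2.2091 s

2.2091


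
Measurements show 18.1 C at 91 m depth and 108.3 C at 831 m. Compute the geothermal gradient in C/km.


dT = 108.3 - 18.1 = 90.2 C
dz = 831 - 91 = 740 m
gradient = dT/dz * 1000 = 90.2/740 * 1000 = 121.8919 C/km

121.8919


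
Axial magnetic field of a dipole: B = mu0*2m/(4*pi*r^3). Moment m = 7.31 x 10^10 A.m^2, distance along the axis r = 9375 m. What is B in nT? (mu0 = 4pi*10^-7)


m = 7.31 x 10^10 = 73100000000 A.m^2
2m = 146200000000 A.m^2
r^3 = 9375^3 = 823974609375
B = (4pi*10^-7) * 146200000000 / (4*pi * 823974609375) * 1e9
= 183720.338382 / 10354370318228.08 * 1e9
= 17.7433 nT

17.7433


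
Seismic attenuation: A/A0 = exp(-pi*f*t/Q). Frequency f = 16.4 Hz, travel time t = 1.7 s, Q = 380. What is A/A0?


pi*f*t/Q = pi*16.4*1.7/380 = 0.230494
A/A0 = exp(-0.230494) = 0.794141

0.794141


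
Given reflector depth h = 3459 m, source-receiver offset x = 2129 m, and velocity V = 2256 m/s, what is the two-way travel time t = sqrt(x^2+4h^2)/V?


x^2 + 4h^2 = 2129^2 + 4*3459^2 = 4532641 + 47858724 = 52391365
sqrt(52391365) = 7238.188
t = 7238.188 / 2256 = 3.2084 s

3.2084


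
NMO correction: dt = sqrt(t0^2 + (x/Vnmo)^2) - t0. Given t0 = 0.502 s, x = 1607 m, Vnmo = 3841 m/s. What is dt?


x/Vnmo = 1607/3841 = 0.418381
(x/Vnmo)^2 = 0.175042
t0^2 = 0.252004
sqrt(0.252004 + 0.175042) = 0.653488
dt = 0.653488 - 0.502 = 0.151488

0.151488


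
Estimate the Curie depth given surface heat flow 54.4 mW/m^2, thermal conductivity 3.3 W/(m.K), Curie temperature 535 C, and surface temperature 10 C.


T_Curie - T_surf = 535 - 10 = 525 C
Convert q to W/m^2: 54.4 mW/m^2 = 0.0544 W/m^2
d = 525 * 3.3 / 0.0544 = 31847.43 m

31847.43


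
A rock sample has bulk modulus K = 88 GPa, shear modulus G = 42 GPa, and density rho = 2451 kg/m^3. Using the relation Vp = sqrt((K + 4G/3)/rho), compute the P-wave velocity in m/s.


First compute the effective modulus:
K + 4G/3 = 88e9 + 4*42e9/3 = 144000000000.0 Pa
Then divide by density:
144000000000.0 / 2451 = 58751529.9878 Pa/(kg/m^3)
Take the square root:
Vp = sqrt(58751529.9878) = 7664.95 m/s

7664.95


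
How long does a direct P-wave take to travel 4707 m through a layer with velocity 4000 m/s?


t = x / V
= 4707 / 4000
= 1.1767 s

1.1767


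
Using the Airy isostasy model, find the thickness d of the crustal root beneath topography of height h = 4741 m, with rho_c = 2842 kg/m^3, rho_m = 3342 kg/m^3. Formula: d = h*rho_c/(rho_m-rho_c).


rho_m - rho_c = 3342 - 2842 = 500
d = 4741 * 2842 / 500
= 13473922 / 500
= 26947.84 m

26947.84


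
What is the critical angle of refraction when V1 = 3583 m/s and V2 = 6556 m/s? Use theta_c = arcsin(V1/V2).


V1/V2 = 3583/6556 = 0.546522
theta_c = arcsin(0.546522) = 33.1288 degrees

33.1288


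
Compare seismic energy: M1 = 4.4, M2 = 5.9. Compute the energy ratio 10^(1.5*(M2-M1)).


M2 - M1 = 5.9 - 4.4 = 1.5
1.5 * 1.5 = 2.25
ratio = 10^2.25 = 177.83

177.83


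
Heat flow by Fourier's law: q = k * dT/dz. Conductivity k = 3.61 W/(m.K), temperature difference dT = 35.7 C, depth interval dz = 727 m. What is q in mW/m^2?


q = k * dT / dz * 1000
= 3.61 * 35.7 / 727 * 1000
= 0.177272 * 1000
= 177.2724 mW/m^2

177.2724


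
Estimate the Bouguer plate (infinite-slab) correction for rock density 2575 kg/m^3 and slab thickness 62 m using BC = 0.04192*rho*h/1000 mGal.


BC = 0.04192 * rho * h / 1000
= 0.04192 * 2575 * 62 / 1000
= 6.6925 mGal

6.6925


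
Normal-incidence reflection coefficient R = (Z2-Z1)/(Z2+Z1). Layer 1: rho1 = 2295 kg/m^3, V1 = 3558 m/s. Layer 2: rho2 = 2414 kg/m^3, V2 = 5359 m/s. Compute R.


Z1 = 2295 * 3558 = 8165610
Z2 = 2414 * 5359 = 12936626
R = (12936626 - 8165610) / (12936626 + 8165610) = 4771016 / 21102236 = 0.2261

0.2261


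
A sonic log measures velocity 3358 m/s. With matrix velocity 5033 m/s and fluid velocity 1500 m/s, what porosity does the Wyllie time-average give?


1/V - 1/Vm = 1/3358 - 1/5033 = 9.911e-05
1/Vf - 1/Vm = 1/1500 - 1/5033 = 0.00046798
phi = 9.911e-05 / 0.00046798 = 0.2118

0.2118


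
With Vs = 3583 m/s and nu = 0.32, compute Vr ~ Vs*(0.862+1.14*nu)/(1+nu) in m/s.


Numerator factor = 0.862 + 1.14*0.32 = 1.2268
Denominator = 1 + 0.32 = 1.32
Vr = 3583 * 1.2268 / 1.32 = 3330.02 m/s

3330.02


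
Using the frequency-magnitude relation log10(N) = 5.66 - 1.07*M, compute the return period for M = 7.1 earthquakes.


log10(N) = 5.66 - 1.07*7.1 = -1.937
N = 10^-1.937 = 0.011561
T = 1/N = 1/0.011561 = 86.4968 years

86.4968


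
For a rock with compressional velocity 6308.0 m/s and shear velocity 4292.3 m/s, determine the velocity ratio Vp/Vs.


Vp/Vs = 6308.0 / 4292.3
= 1.4696

1.4696


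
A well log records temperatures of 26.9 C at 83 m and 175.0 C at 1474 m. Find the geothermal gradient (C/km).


dT = 175.0 - 26.9 = 148.1 C
dz = 1474 - 83 = 1391 m
gradient = dT/dz * 1000 = 148.1/1391 * 1000 = 106.4702 C/km

106.4702


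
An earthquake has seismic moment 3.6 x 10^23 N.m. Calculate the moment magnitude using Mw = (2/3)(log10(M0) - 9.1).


log10(M0) = log10(3.6 x 10^23) = 23.5563
Mw = 2/3 * (23.5563 - 9.1)
= 2/3 * 14.4563
= 9.64

9.64


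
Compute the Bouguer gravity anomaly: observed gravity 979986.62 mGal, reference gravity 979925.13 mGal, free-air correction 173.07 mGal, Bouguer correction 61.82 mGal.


BA = g_obs - g_ref + FAC - BC
= 979986.62 - 979925.13 + 173.07 - 61.82
= 172.74 mGal

172.74


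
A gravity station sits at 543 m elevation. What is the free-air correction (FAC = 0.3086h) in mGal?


FAC = 0.3086 * h
= 0.3086 * 543
= 167.5698 mGal

167.5698


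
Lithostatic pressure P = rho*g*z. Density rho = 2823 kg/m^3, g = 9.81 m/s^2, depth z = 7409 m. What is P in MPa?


P = rho * g * z / 1e6
= 2823 * 9.81 * 7409 / 1e6
= 205182104.67 / 1e6
= 205.1821 MPa

205.1821


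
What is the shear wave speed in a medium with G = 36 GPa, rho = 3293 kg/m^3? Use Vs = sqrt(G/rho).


Convert G to Pa: G = 36e9 Pa
Compute G/rho = 36e9 / 3293 = 10932280.5952
Vs = sqrt(10932280.5952) = 3306.4 m/s

3306.4


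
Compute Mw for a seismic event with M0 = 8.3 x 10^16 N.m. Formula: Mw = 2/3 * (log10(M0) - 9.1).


log10(M0) = log10(8.3 x 10^16) = 16.9191
Mw = 2/3 * (16.9191 - 9.1)
= 2/3 * 7.8191
= 5.21

5.21


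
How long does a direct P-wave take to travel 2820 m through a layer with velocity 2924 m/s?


t = x / V
= 2820 / 2924
= 0.9644 s

0.9644


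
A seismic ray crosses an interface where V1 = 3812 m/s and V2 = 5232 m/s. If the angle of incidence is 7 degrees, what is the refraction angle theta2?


sin(theta1) = sin(7 deg) = 0.121869
sin(theta2) = V2/V1 * sin(theta1) = 5232/3812 * 0.121869 = 0.167267
theta2 = arcsin(0.167267) = 9.6289 degrees

9.6289


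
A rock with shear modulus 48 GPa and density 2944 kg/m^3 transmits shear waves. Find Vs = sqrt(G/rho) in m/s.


Convert G to Pa: G = 48e9 Pa
Compute G/rho = 48e9 / 2944 = 16304347.8261
Vs = sqrt(16304347.8261) = 4037.86 m/s

4037.86


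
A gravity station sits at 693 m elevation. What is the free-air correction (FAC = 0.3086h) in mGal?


FAC = 0.3086 * h
= 0.3086 * 693
= 213.8598 mGal

213.8598


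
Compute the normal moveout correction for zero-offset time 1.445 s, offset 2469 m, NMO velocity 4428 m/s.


x/Vnmo = 2469/4428 = 0.557588
(x/Vnmo)^2 = 0.310904
t0^2 = 2.088025
sqrt(2.088025 + 0.310904) = 1.548848
dt = 1.548848 - 1.445 = 0.103848

0.103848
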